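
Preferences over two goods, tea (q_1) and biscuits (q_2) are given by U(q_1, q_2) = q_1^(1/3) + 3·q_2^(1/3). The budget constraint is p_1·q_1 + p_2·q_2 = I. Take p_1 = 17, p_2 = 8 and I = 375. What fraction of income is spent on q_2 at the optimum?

share on q_2 = 0.8834

MU_q_1 ∝ q_1^(-2/3), MU_q_2 ∝ 3·q_2^(-2/3), so MRS = (1/3)·(q_2/q_1)^(2/3) = p_1/p_2.
Solve for the ratio: q_2/q_1 = [3·p_1/p_2]^(1.5).
Substitute q_2 = (q_2/q_1)·q_1 into the budget: q_1* = I/(p_1 + p_2·(q_2/q_1)).
Numerically q_2/q_1 = 16.096086, so q_1* = 375/(17 + 8·16.096086) = 2.5726 and q_2* = 16.096086·2.5726 = 41.4083.
Expenditure on q_2: 8·41.4083 = 331.2663; share = 0.8834.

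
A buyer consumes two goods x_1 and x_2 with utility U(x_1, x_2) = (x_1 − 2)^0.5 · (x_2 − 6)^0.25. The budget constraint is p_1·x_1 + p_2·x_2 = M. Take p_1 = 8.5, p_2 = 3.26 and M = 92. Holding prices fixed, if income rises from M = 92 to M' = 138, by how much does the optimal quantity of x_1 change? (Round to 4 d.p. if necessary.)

Δx_1* = 3.6078

After buying the subsistence bundle (2, 6), a share 2/3 of the remaining income goes to x_1: x_1* = 2 + 2/3·(M − 2p_1 − 6p_2)/p_1.
Discretionary income = 92 − 2·8.5 − 6·3.26 = 55.44; x_1* = 2 + 2/3·55.44/8.5 = 6.3482.
At M' = 138: x_1* = 9.9561. Change: 9.9561 − 6.3482 = 3.6078.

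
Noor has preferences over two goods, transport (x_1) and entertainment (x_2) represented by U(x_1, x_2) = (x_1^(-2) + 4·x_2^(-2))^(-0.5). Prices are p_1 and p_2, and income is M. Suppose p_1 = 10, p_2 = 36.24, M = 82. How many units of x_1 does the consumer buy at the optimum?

MU_x_1 ∝ x_1^(-3), MU_x_2 ∝ 4·x_2^(-3), so MRS = (1/4)·(x_2/x_1)^(3) = p_1/p_2.
Solve for the ratio: x_2/x_1 = [4·p_1/p_2]^(1/3).
With the ratio pinned down, the budget gives x_1* = M/(p_1 + p_2·(x_2/x_1)) and x_2* = (x_2/x_1)·x_1*.
Numerically x_2/x_1 = 1.033453, so x_1* = 82/(10 + 36.24·1.033453) = 1.7281.

x_1* = 1.7281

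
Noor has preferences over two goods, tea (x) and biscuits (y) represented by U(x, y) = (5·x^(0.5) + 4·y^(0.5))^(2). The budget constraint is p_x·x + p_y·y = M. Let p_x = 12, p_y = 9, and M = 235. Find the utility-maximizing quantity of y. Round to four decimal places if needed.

With the ratio pinned down, the budget gives x* = M/(p_x + p_y·(y/x)) and y* = (y/x)·x*.
Numerically y/x = 1.137778, so x* = 235/(12 + 9·1.137778) = 10.5665 and y* = 1.137778·10.5665 = 12.0224.

y* = 12.0224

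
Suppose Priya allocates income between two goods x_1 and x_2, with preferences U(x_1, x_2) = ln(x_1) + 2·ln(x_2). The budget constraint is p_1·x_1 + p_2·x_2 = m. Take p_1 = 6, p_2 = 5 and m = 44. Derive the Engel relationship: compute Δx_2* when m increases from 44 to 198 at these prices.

MU_x_1/MU_x_2 = (x_2)/(2·x_1); tangency sets this equal to p_1/p_2.
Rearranging, p_2·x_2 = 2·p_1·x_1. Substituting into the budget gives p_1·x_1·(1 + 2) = m.
Demand: x_1*(p_1,p_2,m) = 1/3·m/p_1 and x_2* = 2/3·m/p_2.
At p_1=6, p_2=5, m=44: x_2* = 2/3·44/5 = 5.8667.
At m' = 198: x_2* = 26.4. Change: 26.4 − 5.8667 = 20.5333.

Δx_2* = 20.5333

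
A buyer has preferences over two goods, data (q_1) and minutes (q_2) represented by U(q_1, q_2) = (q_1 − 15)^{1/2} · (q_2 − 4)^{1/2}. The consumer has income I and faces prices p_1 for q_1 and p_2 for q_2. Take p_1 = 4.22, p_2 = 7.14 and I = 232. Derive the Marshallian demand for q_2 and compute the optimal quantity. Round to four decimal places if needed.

Discretionary income = 232 − 15·4.22 − 4·7.14 = 140.14; q_2* = 4 + 0.5·140.14/7.14 = 13.8137.

q_2* = 13.8137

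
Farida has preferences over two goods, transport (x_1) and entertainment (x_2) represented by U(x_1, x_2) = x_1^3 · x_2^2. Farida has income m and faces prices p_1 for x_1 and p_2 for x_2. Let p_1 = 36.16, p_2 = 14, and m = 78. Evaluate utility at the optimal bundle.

The MRS is (3/2)·x_2/x_1. Set MRS = p_1/p_2.
Rearranging, p_2·x_2 = (2/3)·p_1·x_1. Substituting into the budget gives p_1·x_1·(1 + (2/3)) = m.
Demand: x_1*(p_1,p_2,m) = 0.6·m/p_1 and x_2* = 0.4·m/p_2.
At p_1=36.16, p_2=14, m=78: x_1* = 0.6·78/36.16 = 1.2942, x_2* = 2.2286.
Utility at the optimum: U(1.2942, 2.2286) = 10.7673.

V = 10.7673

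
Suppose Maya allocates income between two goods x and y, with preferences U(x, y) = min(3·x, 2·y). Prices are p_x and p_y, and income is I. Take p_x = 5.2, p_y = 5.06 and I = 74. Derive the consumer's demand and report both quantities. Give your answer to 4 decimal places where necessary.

x* = 5.7858, y* = 8.6787

Demand: x*(p_x,p_y,I) = 2·I/(2·p_x + 3·p_y), y* = 3·I/(2·p_x + 3·p_y).
Here 2·5.2 + 3·5.06 = 25.58, giving x* = 5.7858 and y* = 8.6787.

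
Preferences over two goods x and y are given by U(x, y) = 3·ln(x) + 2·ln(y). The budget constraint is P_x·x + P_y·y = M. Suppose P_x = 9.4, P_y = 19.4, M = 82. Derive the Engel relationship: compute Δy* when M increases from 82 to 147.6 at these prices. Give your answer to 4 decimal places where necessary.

Δy* = 1.3526

At P_x=9.4, P_y=19.4, M=82: y* = 0.4·82/19.4 = 1.6907.
At M' = 147.6: y* = 3.0433. Change: 3.0433 − 1.6907 = 1.3526.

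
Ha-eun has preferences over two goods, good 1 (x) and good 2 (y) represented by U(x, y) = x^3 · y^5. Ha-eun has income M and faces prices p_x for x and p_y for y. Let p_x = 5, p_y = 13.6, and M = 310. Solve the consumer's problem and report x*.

x* = 23.25

Demand: x*(p_x,p_y,M) = 0.375·M/p_x and y* = 0.625·M/p_y.
At p_x=5, p_y=13.6, M=310: x* = 0.375·310/5 = 23.25.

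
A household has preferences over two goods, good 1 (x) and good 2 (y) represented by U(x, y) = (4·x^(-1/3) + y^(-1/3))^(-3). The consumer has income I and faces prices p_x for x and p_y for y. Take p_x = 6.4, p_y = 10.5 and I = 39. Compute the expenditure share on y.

MU_x ∝ 4·x^(-4/3), MU_y ∝ y^(-4/3), so MRS = 4·(y/x)^(4/3) = p_x/p_y.
Solve for the ratio: y/x = [(1/4)·p_x/p_y]^(0.75).
Substitute y = (y/x)·x into the budget: x* = I/(p_x + p_y·(y/x)).
Numerically y/x = 0.243892, so x* = 39/(6.4 + 10.5·0.243892) = 4.3523 and y* = 0.243892·4.3523 = 1.0615.
Expenditure on y: 10.5·1.0615 = 11.1456; share = 0.2858.

share on y = 0.2858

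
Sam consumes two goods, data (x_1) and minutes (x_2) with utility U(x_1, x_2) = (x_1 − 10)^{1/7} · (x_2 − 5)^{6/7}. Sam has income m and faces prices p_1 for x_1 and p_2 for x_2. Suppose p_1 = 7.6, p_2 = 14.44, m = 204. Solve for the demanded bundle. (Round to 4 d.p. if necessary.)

Let x_1' = x_1−10, x_2' = x_2−5. MRS = (1/6)·x_2'/x_1' = p_1/p_2.
After buying the subsistence bundle (10, 5), a share 1/7 of the remaining income goes to x_1: x_1* = 10 + 1/7·(m − 10p_1 − 5p_2)/p_1.
Discretionary income = 204 − 10·7.6 − 5·14.44 = 55.8; x_1* = 10 + 1/7·55.8/7.6 = 11.0489; x_2* = 5 + 6/7·55.8/14.44 = 8.3122.

x_1* = 11.0489, x_2* = 8.3122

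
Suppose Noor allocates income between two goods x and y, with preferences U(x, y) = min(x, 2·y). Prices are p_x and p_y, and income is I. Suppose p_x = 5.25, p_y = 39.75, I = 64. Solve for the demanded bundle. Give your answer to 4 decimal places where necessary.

With perfect complements, no substitution: consume in ratio x:y = 2:1.
Budget: p_x·x + p_y·(1/2)·x = I, so (2·p_x + p_y)·x = 2·I.
Demand: x*(p_x,p_y,I) = 2·I/(2·p_x + p_y), y* = I/(2·p_x + p_y).
Here 2·5.25 + 39.75 = 50.25, giving x* = 2.5473 and y* = 1.2736.

x* = 2.5473, y* = 1.2736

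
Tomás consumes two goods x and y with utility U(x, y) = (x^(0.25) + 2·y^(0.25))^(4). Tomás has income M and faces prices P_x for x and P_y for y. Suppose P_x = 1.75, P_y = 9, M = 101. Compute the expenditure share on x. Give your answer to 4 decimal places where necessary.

share on x = 0.4065

MU_x ∝ x^(-0.75), MU_y ∝ 2·y^(-0.75), so MRS = (1/2)·(y/x)^(0.75) = P_x/P_y.
Solve for the ratio: y/x = [2·P_x/P_y]^(4/3).
Substitute y = (y/x)·x into the budget: x* = M/(P_x + P_y·(y/x)).
Numerically y/x = 0.283858, so x* = 101/(1.75 + 9·0.283858) = 23.4626 and y* = 0.283858·23.4626 = 6.66.
Expenditure on x: 1.75·23.4626 = 41.0596; share = 0.4065.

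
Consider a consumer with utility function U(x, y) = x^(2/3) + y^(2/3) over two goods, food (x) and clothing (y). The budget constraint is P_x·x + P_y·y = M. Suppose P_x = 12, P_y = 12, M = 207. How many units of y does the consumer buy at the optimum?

y* = 8.625

From the CES first-order condition, (y/x)^(1/3) = P_x/P_y.
Solve for the ratio: y/x = [P_x/P_y]^(3).
Substitute y = (y/x)·x into the budget: x* = M/(P_x + P_y·(y/x)).
Numerically y/x = 1, so x* = 207/(12 + 12·1) = 8.625 and y* = 1·8.625 = 8.625.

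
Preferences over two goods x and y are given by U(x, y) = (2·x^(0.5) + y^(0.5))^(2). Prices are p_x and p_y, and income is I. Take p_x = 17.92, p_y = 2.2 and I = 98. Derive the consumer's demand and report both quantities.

x* = 1.8011, y* = 29.8748

From the CES first-order condition, 2·(y/x)^(0.5) = p_x/p_y.
Solve for the ratio: y/x = [(1/2)·p_x/p_y]^(2).
Substitute y = (y/x)·x into the budget: x* = I/(p_x + p_y·(y/x)).
Numerically y/x = 16.587107, so x* = 98/(17.92 + 2.2·16.587107) = 1.8011 and y* = 16.587107·1.8011 = 29.8748.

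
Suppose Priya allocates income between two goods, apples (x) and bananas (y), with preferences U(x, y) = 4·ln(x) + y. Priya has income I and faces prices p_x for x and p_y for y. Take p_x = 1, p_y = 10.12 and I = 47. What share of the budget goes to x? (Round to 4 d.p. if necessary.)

share on x = 0.8613

Set MRS = p_x/p_y: (4/x)/1 = p_x/p_y.
So x*(p_x,p_y) = 4·p_y/p_x, independent of income; and y* = (I − 4·p_y)/p_y.
At the given prices: x* = 4·10.12/1 = 40.48, and y* = 0.6443.
Expenditure on x: 1·40.48 = 40.48; share = 0.8613.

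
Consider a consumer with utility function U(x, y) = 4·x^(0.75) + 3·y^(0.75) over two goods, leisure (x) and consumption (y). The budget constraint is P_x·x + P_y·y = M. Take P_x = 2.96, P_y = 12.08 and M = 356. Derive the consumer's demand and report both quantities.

x* = 119.713, y* = 0.1365

MU_x ∝ 4·x^(-0.25), MU_y ∝ 3·y^(-0.25), so MRS = (4/3)·(y/x)^(0.25) = P_x/P_y.
Hence y/x = ((3/4)·P_x/P_y)^(1/(0.25)), i.e. raised to the 4 power.
Substitute y = (y/x)·x into the budget: x* = M/(P_x + P_y·(y/x)).
Numerically y/x = 0.001141, so x* = 356/(2.96 + 12.08·0.001141) = 119.713 and y* = 0.001141·119.713 = 0.1365.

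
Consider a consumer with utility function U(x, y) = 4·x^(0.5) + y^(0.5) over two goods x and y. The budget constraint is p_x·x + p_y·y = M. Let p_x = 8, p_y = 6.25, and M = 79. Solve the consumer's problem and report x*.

Numerically y/x = 0.1024, so x* = 79/(8 + 6.25·0.1024) = 9.1435.

x* = 9.1435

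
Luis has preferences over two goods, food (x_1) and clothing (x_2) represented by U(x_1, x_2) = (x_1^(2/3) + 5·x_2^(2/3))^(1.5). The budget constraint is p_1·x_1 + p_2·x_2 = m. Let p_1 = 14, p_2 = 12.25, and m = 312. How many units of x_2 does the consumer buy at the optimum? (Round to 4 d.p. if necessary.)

MU_x_1 ∝ x_1^(-1/3), MU_x_2 ∝ 5·x_2^(-1/3), so MRS = (1/5)·(x_2/x_1)^(1/3) = p_1/p_2.
Solve for the ratio: x_2/x_1 = [5·p_1/p_2]^(3).
Substitute x_2 = (x_2/x_1)·x_1 into the budget: x_1* = m/(p_1 + p_2·(x_2/x_1)).
Numerically x_2/x_1 = 186.588921, so x_1* = 312/(14 + 12.25·186.588921) = 0.1357 and x_2* = 186.588921·0.1357 = 25.3143.

x_2* = 25.3143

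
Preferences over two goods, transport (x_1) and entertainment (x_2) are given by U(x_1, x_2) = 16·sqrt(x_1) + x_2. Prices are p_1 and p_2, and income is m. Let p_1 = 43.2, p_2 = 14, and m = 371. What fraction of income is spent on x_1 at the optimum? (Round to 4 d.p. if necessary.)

share on x_1 = 0.7827

Utility is quasi-linear in x_2; the FOC for x_1 is 8/√x_1 = p_1/p_2.
Solve: √x_1 = 8·p_2/p_1, so x_1*(p_1,p_2) = (8·p_2/p_1)², and x_2* = (m − p_1·x_1*)/p_2.
Plugging in: x_1* = (8·14/43.2)² = 6.7215, x_2* = 5.7593.
Expenditure on x_1: 43.2·6.7215 = 290.3704; share = 0.7827.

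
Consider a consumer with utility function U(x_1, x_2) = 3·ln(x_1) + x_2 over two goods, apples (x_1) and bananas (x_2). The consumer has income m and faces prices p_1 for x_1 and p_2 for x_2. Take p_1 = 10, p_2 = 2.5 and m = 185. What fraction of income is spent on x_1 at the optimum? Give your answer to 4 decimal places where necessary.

At the given prices: x_1* = 3·2.5/10 = 0.75, and x_2* = 71.
Expenditure on x_1: 10·0.75 = 7.5; share = 0.0405.

share on x_1 = 0.0405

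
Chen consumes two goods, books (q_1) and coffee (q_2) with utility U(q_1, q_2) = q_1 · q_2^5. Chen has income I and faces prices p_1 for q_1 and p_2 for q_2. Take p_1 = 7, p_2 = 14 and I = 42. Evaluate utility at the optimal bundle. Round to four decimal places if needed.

V = 97.6562

MU_q_1/MU_q_2 = (q_2)/(5·q_1); tangency sets this equal to p_1/p_2.
So p_2·q_2 = 5·p_1·q_1; combined with the budget, a share 1/6 of income goes to q_1.
Demand: q_1*(p_1,p_2,I) = 1/6·I/p_1 and q_2* = 5/6·I/p_2.
At p_1=7, p_2=14, I=42: q_1* = 1/6·42/7 = 1, q_2* = 2.5.
Utility at the optimum: U(1, 2.5) = 97.6562.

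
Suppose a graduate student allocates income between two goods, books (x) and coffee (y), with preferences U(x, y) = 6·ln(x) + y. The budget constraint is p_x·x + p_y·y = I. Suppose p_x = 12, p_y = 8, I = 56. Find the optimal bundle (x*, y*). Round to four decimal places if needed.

MU_x = 6/x, MU_y = 1. Tangency: 6/x = p_x/p_y.
So x*(p_x,p_y) = 6·p_y/p_x, independent of income; and y* = (I − 6·p_y)/p_y.
At the given prices: x* = 6·8/12 = 4, and y* = 1.

x* = 4, y* = 1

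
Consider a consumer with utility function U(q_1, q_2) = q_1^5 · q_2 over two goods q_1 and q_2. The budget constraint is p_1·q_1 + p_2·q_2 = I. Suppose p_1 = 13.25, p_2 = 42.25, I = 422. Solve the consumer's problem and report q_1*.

q_1* = 26.5409

At p_1=13.25, p_2=42.25, I=422: q_1* = 5/6·422/13.25 = 26.5409.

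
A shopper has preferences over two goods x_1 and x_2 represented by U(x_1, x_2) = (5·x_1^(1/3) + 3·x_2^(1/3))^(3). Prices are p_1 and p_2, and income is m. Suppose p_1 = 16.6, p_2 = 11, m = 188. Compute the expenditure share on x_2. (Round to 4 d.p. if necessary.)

share on x_2 = 0.3634

With the ratio pinned down, the budget gives x_1* = m/(p_1 + p_2·(x_2/x_1)) and x_2* = (x_2/x_1)·x_1*.
Numerically x_2/x_1 = 0.861589, so x_1* = 188/(16.6 + 11·0.861589) = 7.2093 and x_2* = 0.861589·7.2093 = 6.2114.
Expenditure on x_2: 11·6.2114 = 68.3258; share = 0.3634.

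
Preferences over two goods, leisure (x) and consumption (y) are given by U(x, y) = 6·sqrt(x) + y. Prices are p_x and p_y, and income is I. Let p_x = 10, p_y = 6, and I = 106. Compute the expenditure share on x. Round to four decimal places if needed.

Set MRS = p_x/p_y: 3·x^(−1/2) = p_x/p_y.
Solve: √x = 3·p_y/p_x, so x*(p_x,p_y) = (3·p_y/p_x)², and y* = (I − p_x·x*)/p_y.
Plugging in: x* = (3·6/10)² = 3.24, y* = 12.2667.
Expenditure on x: 10·3.24 = 32.4; share = 0.3057.

share on x = 0.3057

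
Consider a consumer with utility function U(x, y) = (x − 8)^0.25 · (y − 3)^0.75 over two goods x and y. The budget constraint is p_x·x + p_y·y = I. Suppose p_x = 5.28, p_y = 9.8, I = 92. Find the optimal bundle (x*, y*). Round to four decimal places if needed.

Let x' = x−8, y' = y−3. MRS = (1/3)·y'/x' = p_x/p_y.
After buying the subsistence bundle (8, 3), a share 0.25 of the remaining income goes to x: x* = 8 + 0.25·(I − 8p_x − 3p_y)/p_x.
Discretionary income = 92 − 8·5.28 − 3·9.8 = 20.36; x* = 8 + 0.25·20.36/5.28 = 8.964; y* = 3 + 0.75·20.36/9.8 = 4.5582.

x* = 8.964, y* = 4.5582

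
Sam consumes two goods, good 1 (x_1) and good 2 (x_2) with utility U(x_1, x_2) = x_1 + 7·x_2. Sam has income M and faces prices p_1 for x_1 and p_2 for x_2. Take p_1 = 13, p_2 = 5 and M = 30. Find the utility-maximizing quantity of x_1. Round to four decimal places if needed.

Perfect substitutes: compare marginal utility per dollar. 1/p_1 vs 7/p_2 → 0.0769 vs 1.4.
x_2 gives more utility per dollar, so spend all income on x_2: x_2* = M/p_2, x_1* = 0.
Numerically: x_1* = 0, x_2* = 6.

x_1* = 0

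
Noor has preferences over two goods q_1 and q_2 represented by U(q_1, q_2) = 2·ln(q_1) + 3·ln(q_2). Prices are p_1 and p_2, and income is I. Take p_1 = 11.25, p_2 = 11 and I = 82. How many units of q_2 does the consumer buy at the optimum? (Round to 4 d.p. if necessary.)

MU_q_1/MU_q_2 = (2·q_2)/(3·q_1); tangency sets this equal to p_1/p_2.
So 2·p_2·q_2 = 3·p_1·q_1; combined with the budget, a share 0.4 of income goes to q_1.
Demand: q_1*(p_1,p_2,I) = 0.4·I/p_1 and q_2* = 0.6·I/p_2.
At p_1=11.25, p_2=11, I=82: q_2* = 0.6·82/11 = 4.4727.

q_2* = 4.4727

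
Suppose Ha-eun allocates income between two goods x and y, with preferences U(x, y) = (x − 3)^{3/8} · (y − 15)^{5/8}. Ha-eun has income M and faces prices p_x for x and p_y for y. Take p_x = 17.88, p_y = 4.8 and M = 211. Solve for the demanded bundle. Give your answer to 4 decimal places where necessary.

MRS = (3/5)·(y−15)/(x−3). Tangency with p_x/p_y gives y−15 = (5/3)·(p_x/p_y)·(x−3).
After buying the subsistence bundle (3, 15), a share 0.375 of the remaining income goes to x: x* = 3 + 0.375·(M − 3p_x − 15p_y)/p_x.
Discretionary income = 211 − 3·17.88 − 15·4.8 = 85.36; x* = 3 + 0.375·85.36/17.88 = 4.7903; y* = 15 + 0.625·85.36/4.8 = 26.1146.

x* = 4.7903, y* = 26.1146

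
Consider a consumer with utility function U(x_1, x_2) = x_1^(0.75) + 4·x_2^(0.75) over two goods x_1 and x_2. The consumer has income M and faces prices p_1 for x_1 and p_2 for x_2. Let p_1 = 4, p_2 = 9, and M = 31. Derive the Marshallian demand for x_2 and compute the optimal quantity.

x_2* = 3.2977

MU_x_1 ∝ x_1^(-0.25), MU_x_2 ∝ 4·x_2^(-0.25), so MRS = (1/4)·(x_2/x_1)^(0.25) = p_1/p_2.
Hence x_2/x_1 = (4·p_1/p_2)^(1/(0.25)), i.e. raised to the 4 power.
With the ratio pinned down, the budget gives x_1* = M/(p_1 + p_2·(x_2/x_1)) and x_2* = (x_2/x_1)·x_1*.
Numerically x_2/x_1 = 9.988721, so x_1* = 31/(4 + 9·9.988721) = 0.3301 and x_2* = 9.988721·0.3301 = 3.2977.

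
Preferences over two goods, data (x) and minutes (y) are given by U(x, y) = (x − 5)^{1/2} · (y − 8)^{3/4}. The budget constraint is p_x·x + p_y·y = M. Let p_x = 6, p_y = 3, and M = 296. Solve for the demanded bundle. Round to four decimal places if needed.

This is Cobb-Douglas in (x−5, y−8): tangency gives 0.5·p_y·(y−8) = 0.75·p_x·(x−5).
After buying the subsistence bundle (5, 8), a share 0.4 of the remaining income goes to x: x* = 5 + 0.4·(M − 5p_x − 8p_y)/p_x.
Discretionary income = 296 − 5·6 − 8·3 = 242; x* = 5 + 0.4·242/6 = 21.1333; y* = 8 + 0.6·242/3 = 56.4.

x* = 21.1333, y* = 56.4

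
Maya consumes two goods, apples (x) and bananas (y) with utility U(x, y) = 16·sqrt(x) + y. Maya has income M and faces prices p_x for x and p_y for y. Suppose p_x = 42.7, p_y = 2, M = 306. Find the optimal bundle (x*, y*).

Utility is quasi-linear in y; the FOC for x is 8/√x = p_x/p_y.
Thus x* = (8·p_y/p_x)² — independent of M — with the rest of income spent on y.
Plugging in: x* = (8·2/42.7)² = 0.1404, y* = 150.0023.

x* = 0.1404, y* = 150.0023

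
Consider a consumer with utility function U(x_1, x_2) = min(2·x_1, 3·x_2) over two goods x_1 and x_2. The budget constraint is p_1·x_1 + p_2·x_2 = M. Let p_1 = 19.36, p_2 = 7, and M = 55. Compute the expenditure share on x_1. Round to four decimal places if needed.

Leontief preferences: the optimum is at the kink where x_1/3 = x_2/2, i.e. x_2 = (2/3)·x_1.
Budget: p_1·x_1 + p_2·(2/3)·x_1 = M, so (3·p_1 + 2·p_2)·x_1 = 3·M.
Demand: x_1*(p_1,p_2,M) = 3·M/(3·p_1 + 2·p_2), x_2* = 2·M/(3·p_1 + 2·p_2).
Here 3·19.36 + 2·7 = 72.08, giving x_1* = 2.2891 and x_2* = 1.5261.
Expenditure on x_1: 19.36·2.2891 = 44.3174; share = 0.8058.

share on x_1 = 0.8058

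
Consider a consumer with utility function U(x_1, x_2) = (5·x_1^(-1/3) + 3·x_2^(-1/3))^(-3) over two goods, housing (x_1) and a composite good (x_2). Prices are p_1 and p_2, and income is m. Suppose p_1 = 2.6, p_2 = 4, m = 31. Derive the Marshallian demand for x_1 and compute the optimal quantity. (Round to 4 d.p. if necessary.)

MU_x_1 ∝ 5·x_1^(-4/3), MU_x_2 ∝ 3·x_2^(-4/3), so MRS = (5/3)·(x_2/x_1)^(4/3) = p_1/p_2.
Solve for the ratio: x_2/x_1 = [(3/5)·p_1/p_2]^(0.75).
With the ratio pinned down, the budget gives x_1* = m/(p_1 + p_2·(x_2/x_1)) and x_2* = (x_2/x_1)·x_1*.
Numerically x_2/x_1 = 0.493513, so x_1* = 31/(2.6 + 4·0.493513) = 6.7774.

x_1* = 6.7774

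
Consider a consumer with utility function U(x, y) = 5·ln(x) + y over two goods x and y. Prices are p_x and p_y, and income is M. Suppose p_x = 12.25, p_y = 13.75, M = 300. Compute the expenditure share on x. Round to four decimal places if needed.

share on x = 0.2292

MU_x = 5/x, MU_y = 1. Tangency: 5/x = p_x/p_y.
So x*(p_x,p_y) = 5·p_y/p_x, independent of income; and y* = (M − 5·p_y)/p_y.
At the given prices: x* = 5·13.75/12.25 = 5.6122, and y* = 16.8182.
Expenditure on x: 12.25·5.6122 = 68.75; share = 0.2292.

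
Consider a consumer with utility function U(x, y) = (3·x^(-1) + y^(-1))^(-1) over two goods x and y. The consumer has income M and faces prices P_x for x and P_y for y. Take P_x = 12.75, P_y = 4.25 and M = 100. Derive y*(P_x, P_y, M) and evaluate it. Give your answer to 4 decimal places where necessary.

y* = 5.8824

MRS = MU_x/MU_y = 3·(y/x)^(2). Set equal to P_x/P_y.
Hence y/x = ((1/3)·P_x/P_y)^(1/(2)), i.e. raised to the 0.5 power.
Substitute y = (y/x)·x into the budget: x* = M/(P_x + P_y·(y/x)).
Numerically y/x = 1, so x* = 100/(12.75 + 4.25·1) = 5.8824 and y* = 1·5.8824 = 5.8824.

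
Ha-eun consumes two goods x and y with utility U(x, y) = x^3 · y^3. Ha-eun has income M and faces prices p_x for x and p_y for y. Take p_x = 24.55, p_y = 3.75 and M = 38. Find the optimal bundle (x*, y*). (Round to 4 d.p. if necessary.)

x* = 0.7739, y* = 5.0667

Demand: x*(p_x,p_y,M) = 0.5·M/p_x and y* = 0.5·M/p_y.
At p_x=24.55, p_y=3.75, M=38: x* = 0.5·38/24.55 = 0.7739, y* = 5.0667.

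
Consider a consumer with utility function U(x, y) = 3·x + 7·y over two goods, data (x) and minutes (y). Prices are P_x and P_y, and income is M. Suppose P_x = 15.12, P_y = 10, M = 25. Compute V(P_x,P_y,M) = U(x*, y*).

Perfect substitutes: compare marginal utility per dollar. 3/P_x vs 7/P_y → 0.1984 vs 0.7.
y gives more utility per dollar, so spend all income on y: y* = M/P_y, x* = 0.
Numerically: x* = 0, y* = 2.5.
Utility at the optimum: U(0, 2.5) = 17.5.

V = 17.5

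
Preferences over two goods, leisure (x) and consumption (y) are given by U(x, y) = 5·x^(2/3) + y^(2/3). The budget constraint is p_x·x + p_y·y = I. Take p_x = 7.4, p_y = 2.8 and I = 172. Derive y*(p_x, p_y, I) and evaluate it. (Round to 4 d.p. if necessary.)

MRS = MU_x/MU_y = 5·(y/x)^(1/3). Set equal to p_x/p_y.
Solve for the ratio: y/x = [(1/5)·p_x/p_y]^(3).
With the ratio pinned down, the budget gives x* = I/(p_x + p_y·(y/x)) and y* = (y/x)·x*.
Numerically y/x = 0.147676, so x* = 172/(7.4 + 2.8·0.147676) = 22.0132 and y* = 0.147676·22.0132 = 3.2508.

y* = 3.2508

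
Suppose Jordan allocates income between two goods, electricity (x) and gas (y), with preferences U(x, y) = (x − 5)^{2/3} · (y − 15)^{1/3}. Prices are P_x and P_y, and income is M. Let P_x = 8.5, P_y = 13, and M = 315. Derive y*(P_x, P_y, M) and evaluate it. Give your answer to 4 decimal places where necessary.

y* = 16.9872

MRS = 2·(y−15)/(x−5). Tangency with P_x/P_y gives y−15 = (1/2)·(P_x/P_y)·(x−5).
After buying the subsistence bundle (5, 15), a share 2/3 of the remaining income goes to x: x* = 5 + 2/3·(M − 5P_x − 15P_y)/P_x.
Discretionary income = 315 − 5·8.5 − 15·13 = 77.5; y* = 15 + 1/3·77.5/13 = 16.9872.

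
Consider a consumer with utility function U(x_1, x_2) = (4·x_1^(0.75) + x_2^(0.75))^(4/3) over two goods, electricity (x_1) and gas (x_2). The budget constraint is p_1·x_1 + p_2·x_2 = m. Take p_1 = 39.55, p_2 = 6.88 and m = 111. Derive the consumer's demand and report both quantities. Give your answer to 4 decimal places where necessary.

x_1* = 1.6111, x_2* = 6.8724

MRS = MU_x_1/MU_x_2 = 4·(x_2/x_1)^(0.25). Set equal to p_1/p_2.
Hence x_2/x_1 = ((1/4)·p_1/p_2)^(1/(0.25)), i.e. raised to the 4 power.
Substitute x_2 = (x_2/x_1)·x_1 into the budget: x_1* = m/(p_1 + p_2·(x_2/x_1)).
Numerically x_2/x_1 = 4.265719, so x_1* = 111/(39.55 + 6.88·4.265719) = 1.6111 and x_2* = 4.265719·1.6111 = 6.8724.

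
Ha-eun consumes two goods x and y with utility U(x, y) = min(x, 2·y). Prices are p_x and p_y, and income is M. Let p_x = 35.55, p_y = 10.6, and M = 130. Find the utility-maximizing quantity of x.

Leontief preferences: the optimum is at the kink where x/2 = y/1, i.e. y = (1/2)·x.
Budget: p_x·x + p_y·(1/2)·x = M, so (2·p_x + p_y)·x = 2·M.
Demand: x*(p_x,p_y,M) = 2·M/(2·p_x + p_y), y* = M/(2·p_x + p_y).
Here 2·35.55 + 10.6 = 81.7, giving x* = 3.1824.

x* = 3.1824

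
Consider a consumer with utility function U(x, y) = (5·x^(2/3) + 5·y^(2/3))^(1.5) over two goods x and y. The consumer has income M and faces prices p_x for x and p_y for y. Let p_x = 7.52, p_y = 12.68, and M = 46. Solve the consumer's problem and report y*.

From the CES first-order condition, (y/x)^(1/3) = p_x/p_y.
Solve for the ratio: y/x = [p_x/p_y]^(3).
With the ratio pinned down, the budget gives x* = M/(p_x + p_y·(y/x)) and y* = (y/x)·x*.
Numerically y/x = 0.208591, so x* = 46/(7.52 + 12.68·0.208591) = 4.5254 and y* = 0.208591·4.5254 = 0.9439.

y* = 0.9439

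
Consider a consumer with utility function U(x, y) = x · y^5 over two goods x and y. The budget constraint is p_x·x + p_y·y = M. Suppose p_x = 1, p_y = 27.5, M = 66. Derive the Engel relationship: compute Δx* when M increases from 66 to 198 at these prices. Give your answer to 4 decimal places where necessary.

MU_x/MU_y = (y)/(5·x); tangency sets this equal to p_x/p_y.
So p_y·y = 5·p_x·x; combined with the budget, a share 1/6 of income goes to x.
Demand: x*(p_x,p_y,M) = 1/6·M/p_x and y* = 5/6·M/p_y.
At p_x=1, p_y=27.5, M=66: x* = 1/6·66/1 = 11.
At M' = 198: x* = 33. Change: 33 − 11 = 22.

Δx* = 22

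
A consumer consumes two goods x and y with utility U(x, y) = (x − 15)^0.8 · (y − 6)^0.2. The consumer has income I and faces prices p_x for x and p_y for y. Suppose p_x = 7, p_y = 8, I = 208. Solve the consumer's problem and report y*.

MRS = 4·(y−6)/(x−15). Tangency with p_x/p_y gives y−6 = (1/4)·(p_x/p_y)·(x−15).
After buying the subsistence bundle (15, 6), a share 0.8 of the remaining income goes to x: x* = 15 + 0.8·(I − 15p_x − 6p_y)/p_x.
Discretionary income = 208 − 15·7 − 6·8 = 55; y* = 6 + 0.2·55/8 = 7.375.

y* = 7.375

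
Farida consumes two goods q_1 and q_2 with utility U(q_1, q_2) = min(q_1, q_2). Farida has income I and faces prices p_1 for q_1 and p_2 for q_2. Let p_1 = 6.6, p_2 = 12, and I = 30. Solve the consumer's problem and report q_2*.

q_2* = 1.6129

Leontief preferences: the optimum is at the kink where q_1/1 = q_2/1, i.e. q_2 = q_1.
Budget: p_1·q_1 + p_2·q_1 = I, so (p_1 + p_2)·q_1 = I.
Demand: q_1*(p_1,p_2,I) = I/(p_1 + p_2), q_2* = I/(p_1 + p_2).
Here 6.6 + 12 = 18.6, giving q_2* = 1.6129.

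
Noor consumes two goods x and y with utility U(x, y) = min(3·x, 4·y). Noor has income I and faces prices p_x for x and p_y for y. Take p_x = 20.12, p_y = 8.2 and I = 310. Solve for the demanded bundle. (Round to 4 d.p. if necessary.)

x* = 11.8005, y* = 8.8504

With perfect complements, no substitution: consume in ratio x:y = 4:3.
Budget: p_x·x + p_y·(3/4)·x = I, so (4·p_x + 3·p_y)·x = 4·I.
Demand: x*(p_x,p_y,I) = 4·I/(4·p_x + 3·p_y), y* = 3·I/(4·p_x + 3·p_y).
Here 4·20.12 + 3·8.2 = 105.08, giving x* = 11.8005 and y* = 8.8504.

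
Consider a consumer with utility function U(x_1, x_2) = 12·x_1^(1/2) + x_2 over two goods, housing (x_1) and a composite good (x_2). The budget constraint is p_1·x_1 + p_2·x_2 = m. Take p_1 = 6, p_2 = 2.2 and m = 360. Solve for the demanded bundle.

x_1* = 4.84, x_2* = 150.4364

MU_x_1 = 6/√x_1, MU_x_2 = 1. Tangency: 6/√x_1 = p_1/p_2.
Thus x_1* = (6·p_2/p_1)² — independent of m — with the rest of income spent on x_2.
Plugging in: x_1* = (6·2.2/6)² = 4.84, x_2* = 150.4364.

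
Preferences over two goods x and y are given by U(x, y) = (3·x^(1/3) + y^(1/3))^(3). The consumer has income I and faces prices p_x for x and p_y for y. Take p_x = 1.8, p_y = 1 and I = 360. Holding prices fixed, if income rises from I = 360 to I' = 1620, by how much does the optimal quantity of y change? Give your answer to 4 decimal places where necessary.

From the CES first-order condition, 3·(y/x)^(2/3) = p_x/p_y.
Solve for the ratio: y/x = [(1/3)·p_x/p_y]^(1.5).
With the ratio pinned down, the budget gives x* = I/(p_x + p_y·(y/x)) and y* = (y/x)·x*.
Numerically y/x = 0.464758, so x* = 360/(1.8 + 1·0.464758) = 158.9574 and y* = 0.464758·158.9574 = 73.8767.
At I' = 1620: y* = 332.4452. Change: 332.4452 − 73.8767 = 258.5685.

Δy* = 258.5685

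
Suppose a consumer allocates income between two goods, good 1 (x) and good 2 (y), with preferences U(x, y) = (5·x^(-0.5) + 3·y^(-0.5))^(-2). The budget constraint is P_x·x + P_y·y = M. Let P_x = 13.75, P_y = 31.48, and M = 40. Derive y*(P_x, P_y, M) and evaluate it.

y* = 0.6149

From the CES first-order condition, (5/3)·(y/x)^(1.5) = P_x/P_y.
Hence y/x = ((3/5)·P_x/P_y)^(1/(1.5)), i.e. raised to the 2/3 power.
With the ratio pinned down, the budget gives x* = M/(P_x + P_y·(y/x)) and y* = (y/x)·x*.
Numerically y/x = 0.409524, so x* = 40/(13.75 + 31.48·0.409524) = 1.5014 and y* = 0.409524·1.5014 = 0.6149.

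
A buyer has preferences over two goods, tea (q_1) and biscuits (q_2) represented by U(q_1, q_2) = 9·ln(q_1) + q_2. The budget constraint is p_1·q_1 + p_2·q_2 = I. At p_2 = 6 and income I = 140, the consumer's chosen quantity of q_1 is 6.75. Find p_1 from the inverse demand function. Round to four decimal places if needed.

Set MRS = p_1/p_2: (9/q_1)/1 = p_1/p_2.
So q_1*(p_1,p_2) = 9·p_2/p_1, independent of income; and q_2* = (I − 9·p_2)/p_2.
Set q_1* = 6.75 in the demand function and solve for p_1: p_1 = 8.

p_1 = 8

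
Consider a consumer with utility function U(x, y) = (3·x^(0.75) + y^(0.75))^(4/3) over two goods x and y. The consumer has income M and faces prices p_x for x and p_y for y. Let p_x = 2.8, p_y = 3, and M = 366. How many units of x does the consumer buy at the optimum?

MRS = MU_x/MU_y = 3·(y/x)^(0.25). Set equal to p_x/p_y.
Hence y/x = ((1/3)·p_x/p_y)^(1/(0.25)), i.e. raised to the 4 power.
Substitute y = (y/x)·x into the budget: x* = M/(p_x + p_y·(y/x)).
Numerically y/x = 0.009368, so x* = 366/(2.8 + 3·0.009368) = 129.4153.

x* = 129.4153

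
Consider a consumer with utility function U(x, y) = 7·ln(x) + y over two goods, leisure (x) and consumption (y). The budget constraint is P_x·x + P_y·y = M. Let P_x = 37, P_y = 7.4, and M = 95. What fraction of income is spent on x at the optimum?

So x*(P_x,P_y) = 7·P_y/P_x, independent of income; and y* = (M − 7·P_y)/P_y.
At the given prices: x* = 7·7.4/37 = 1.4, and y* = 5.8378.
Expenditure on x: 37·1.4 = 51.8; share = 0.5453.

share on x = 0.5453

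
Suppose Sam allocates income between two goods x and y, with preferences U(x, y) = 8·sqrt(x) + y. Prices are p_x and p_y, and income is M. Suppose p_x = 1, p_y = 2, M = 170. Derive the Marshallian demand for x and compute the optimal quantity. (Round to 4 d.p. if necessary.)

x* = 64

Set MRS = p_x/p_y: 4·x^(−1/2) = p_x/p_y.
Solve: √x = 4·p_y/p_x, so x*(p_x,p_y) = (4·p_y/p_x)², and y* = (M − p_x·x*)/p_y.
Plugging in: x* = (4·2/1)² = 64.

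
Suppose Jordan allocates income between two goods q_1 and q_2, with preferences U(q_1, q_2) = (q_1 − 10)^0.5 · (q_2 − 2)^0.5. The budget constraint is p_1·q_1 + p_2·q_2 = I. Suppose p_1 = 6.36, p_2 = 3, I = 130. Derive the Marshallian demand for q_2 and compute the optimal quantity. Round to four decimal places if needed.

q_2* = 12.0667

This is Cobb-Douglas in (q_1−10, q_2−2): tangency gives 0.5·p_2·(q_2−2) = 0.5·p_1·(q_1−10).
Substituting into the budget: q_1* = 10 + 0.5·(I − 10·p_1 − 2·p_2)/p_1, and q_2* = 2 + 0.5·(…)/p_2.
Discretionary income = 130 − 10·6.36 − 2·3 = 60.4; q_2* = 2 + 0.5·60.4/3 = 12.0667.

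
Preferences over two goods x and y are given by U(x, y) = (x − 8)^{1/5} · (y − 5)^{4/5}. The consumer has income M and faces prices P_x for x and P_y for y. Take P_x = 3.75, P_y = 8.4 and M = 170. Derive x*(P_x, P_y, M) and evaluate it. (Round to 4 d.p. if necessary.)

x* = 13.2267

Let x' = x−8, y' = y−5. MRS = (1/4)·y'/x' = P_x/P_y.
After buying the subsistence bundle (8, 5), a share 0.2 of the remaining income goes to x: x* = 8 + 0.2·(M − 8P_x − 5P_y)/P_x.
Discretionary income = 170 − 8·3.75 − 5·8.4 = 98; x* = 8 + 0.2·98/3.75 = 13.2267.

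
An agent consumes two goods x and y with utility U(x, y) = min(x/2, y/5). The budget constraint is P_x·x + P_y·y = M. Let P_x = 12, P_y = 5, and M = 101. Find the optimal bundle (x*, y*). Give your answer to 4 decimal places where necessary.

Leontief preferences: the optimum is at the kink where x/2 = y/5, i.e. y = (5/2)·x.
Budget: P_x·x + P_y·(5/2)·x = M, so (2·P_x + 5·P_y)·x = 2·M.
Demand: x*(P_x,P_y,M) = 2·M/(2·P_x + 5·P_y), y* = 5·M/(2·P_x + 5·P_y).
Here 2·12 + 5·5 = 49, giving x* = 4.1224 and y* = 10.3061.

x* = 4.1224, y* = 10.3061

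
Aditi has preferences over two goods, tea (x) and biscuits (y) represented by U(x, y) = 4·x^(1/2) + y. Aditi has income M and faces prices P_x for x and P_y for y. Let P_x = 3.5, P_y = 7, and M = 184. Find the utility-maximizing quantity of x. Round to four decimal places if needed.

Set MRS = P_x/P_y: 2·x^(−1/2) = P_x/P_y.
Solve: √x = 2·P_y/P_x, so x*(P_x,P_y) = (2·P_y/P_x)², and y* = (M − P_x·x*)/P_y.
Plugging in: x* = (2·7/3.5)² = 16.

x* = 16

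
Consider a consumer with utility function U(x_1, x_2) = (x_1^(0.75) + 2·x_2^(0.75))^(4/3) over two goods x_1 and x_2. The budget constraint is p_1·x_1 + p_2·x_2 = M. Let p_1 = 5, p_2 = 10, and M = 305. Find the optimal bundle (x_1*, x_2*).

MU_x_1 ∝ x_1^(-0.25), MU_x_2 ∝ 2·x_2^(-0.25), so MRS = (1/2)·(x_2/x_1)^(0.25) = p_1/p_2.
Solve for the ratio: x_2/x_1 = [2·p_1/p_2]^(4).
With the ratio pinned down, the budget gives x_1* = M/(p_1 + p_2·(x_2/x_1)) and x_2* = (x_2/x_1)·x_1*.
Numerically x_2/x_1 = 1, so x_1* = 305/(5 + 10·1) = 20.3333 and x_2* = 1·20.3333 = 20.3333.

x_1* = 20.3333, x_2* = 20.3333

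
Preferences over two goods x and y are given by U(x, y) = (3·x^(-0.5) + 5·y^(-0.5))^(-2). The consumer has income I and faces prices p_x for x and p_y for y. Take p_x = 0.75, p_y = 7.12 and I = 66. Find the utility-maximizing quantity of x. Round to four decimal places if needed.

MU_x ∝ 3·x^(-1.5), MU_y ∝ 5·y^(-1.5), so MRS = (3/5)·(y/x)^(1.5) = p_x/p_y.
Hence y/x = ((5/3)·p_x/p_y)^(1/(1.5)), i.e. raised to the 2/3 power.
Substitute y = (y/x)·x into the budget: x* = I/(p_x + p_y·(y/x)).
Numerically y/x = 0.313535, so x* = 66/(0.75 + 7.12·0.313535) = 22.13.

x* = 22.13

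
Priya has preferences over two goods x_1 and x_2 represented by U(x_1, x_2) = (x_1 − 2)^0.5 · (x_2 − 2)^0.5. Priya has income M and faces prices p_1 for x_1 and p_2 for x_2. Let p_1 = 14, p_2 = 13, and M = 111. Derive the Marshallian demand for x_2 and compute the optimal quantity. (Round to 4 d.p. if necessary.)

After buying the subsistence bundle (2, 2), a share 0.5 of the remaining income goes to x_1: x_1* = 2 + 0.5·(M − 2p_1 − 2p_2)/p_1.
Discretionary income = 111 − 2·14 − 2·13 = 57; x_2* = 2 + 0.5·57/13 = 4.1923.

x_2* = 4.1923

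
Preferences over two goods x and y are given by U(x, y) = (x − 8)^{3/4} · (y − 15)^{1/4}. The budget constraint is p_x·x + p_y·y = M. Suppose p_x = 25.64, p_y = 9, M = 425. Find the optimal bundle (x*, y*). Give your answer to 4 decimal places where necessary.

MRS = 3·(y−15)/(x−8). Tangency with p_x/p_y gives y−15 = (1/3)·(p_x/p_y)·(x−8).
Substituting into the budget: x* = 8 + 0.75·(M − 8·p_x − 15·p_y)/p_x, and y* = 15 + 0.25·(…)/p_y.
Discretionary income = 425 − 8·25.64 − 15·9 = 84.88; x* = 8 + 0.75·84.88/25.64 = 10.4828; y* = 15 + 0.25·84.88/9 = 17.3578.

x* = 10.4828, y* = 17.3578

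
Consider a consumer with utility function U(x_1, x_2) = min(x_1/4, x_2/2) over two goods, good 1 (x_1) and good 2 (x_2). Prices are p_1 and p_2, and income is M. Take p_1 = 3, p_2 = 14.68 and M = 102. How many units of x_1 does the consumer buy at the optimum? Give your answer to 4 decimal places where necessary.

x_1* = 9.8646

With perfect complements, no substitution: consume in ratio x_1:x_2 = 4:2.
Budget: p_1·x_1 + p_2·(1/2)·x_1 = M, so (4·p_1 + 2·p_2)·x_1 = 4·M.
Demand: x_1*(p_1,p_2,M) = 4·M/(4·p_1 + 2·p_2), x_2* = 2·M/(4·p_1 + 2·p_2).
Here 4·3 + 2·14.68 = 41.36, giving x_1* = 9.8646.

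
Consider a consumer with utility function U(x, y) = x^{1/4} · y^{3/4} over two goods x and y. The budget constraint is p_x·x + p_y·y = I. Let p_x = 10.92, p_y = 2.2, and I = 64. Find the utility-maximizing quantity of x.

x* = 1.4652

MU_x/MU_y = (0.25·y)/(0.75·x); tangency sets this equal to p_x/p_y.
Rearranging, p_y·y = 3·p_x·x. Substituting into the budget gives p_x·x·(1 + 3) = I.
Demand: x*(p_x,p_y,I) = 0.25·I/p_x and y* = 0.75·I/p_y.
At p_x=10.92, p_y=2.2, I=64: x* = 0.25·64/10.92 = 1.4652.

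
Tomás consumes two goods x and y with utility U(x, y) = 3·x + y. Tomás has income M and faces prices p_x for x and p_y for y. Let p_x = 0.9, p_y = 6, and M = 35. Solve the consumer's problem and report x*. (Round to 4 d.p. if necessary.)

x* = 38.8889

Numerically: x* = 38.8889, y* = 0.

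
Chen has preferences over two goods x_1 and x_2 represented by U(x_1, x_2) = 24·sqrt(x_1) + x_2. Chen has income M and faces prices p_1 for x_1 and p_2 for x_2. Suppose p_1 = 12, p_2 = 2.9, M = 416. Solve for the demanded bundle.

Solve: √x_1 = 12·p_2/p_1, so x_1*(p_1,p_2) = (12·p_2/p_1)², and x_2* = (M − p_1·x_1*)/p_2.
Plugging in: x_1* = (12·2.9/12)² = 8.41, x_2* = 108.6483.

x_1* = 8.41, x_2* = 108.6483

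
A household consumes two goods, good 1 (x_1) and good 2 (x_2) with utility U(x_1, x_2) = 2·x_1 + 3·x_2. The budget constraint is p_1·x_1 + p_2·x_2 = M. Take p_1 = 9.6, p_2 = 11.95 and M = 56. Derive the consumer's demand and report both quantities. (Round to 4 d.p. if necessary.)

x_1* = 0, x_2* = 4.6862

Linear utility — the consumer picks whichever good has higher MU/price: 2/9.6 = 0.2083 vs 3/11.95 = 0.251.
x_2 gives more utility per dollar, so spend all income on x_2: x_2* = M/p_2, x_1* = 0.
Numerically: x_1* = 0, x_2* = 4.6862.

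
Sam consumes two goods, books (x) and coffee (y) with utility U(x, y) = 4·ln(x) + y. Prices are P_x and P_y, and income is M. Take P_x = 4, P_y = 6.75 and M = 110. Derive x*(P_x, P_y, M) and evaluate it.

MU_x = 4/x, MU_y = 1. Tangency: 4/x = P_x/P_y.
So x*(P_x,P_y) = 4·P_y/P_x, independent of income; and y* = (M − 4·P_y)/P_y.
At the given prices: x* = 4·6.75/4 = 6.75.

x* = 6.75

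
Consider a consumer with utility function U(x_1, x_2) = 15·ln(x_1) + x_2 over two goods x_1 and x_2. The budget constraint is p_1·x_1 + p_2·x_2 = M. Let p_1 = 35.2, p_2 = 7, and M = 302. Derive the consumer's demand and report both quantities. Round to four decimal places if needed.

Set MRS = p_1/p_2: (15/x_1)/1 = p_1/p_2.
So x_1*(p_1,p_2) = 15·p_2/p_1, independent of income; and x_2* = (M − 15·p_2)/p_2.
At the given prices: x_1* = 15·7/35.2 = 2.983, and x_2* = 28.1429.

x_1* = 2.983, x_2* = 28.1429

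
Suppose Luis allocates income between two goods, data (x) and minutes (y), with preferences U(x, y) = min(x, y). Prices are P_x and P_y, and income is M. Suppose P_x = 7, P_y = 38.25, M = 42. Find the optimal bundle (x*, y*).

x* = 0.9282, y* = 0.9282

With perfect complements, no substitution: consume in ratio x:y = 1:1.
Budget: P_x·x + P_y·x = M, so (P_x + P_y)·x = M.
Demand: x*(P_x,P_y,M) = M/(P_x + P_y), y* = M/(P_x + P_y).
Here 7 + 38.25 = 45.25, giving x* = 0.9282 and y* = 0.9282.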